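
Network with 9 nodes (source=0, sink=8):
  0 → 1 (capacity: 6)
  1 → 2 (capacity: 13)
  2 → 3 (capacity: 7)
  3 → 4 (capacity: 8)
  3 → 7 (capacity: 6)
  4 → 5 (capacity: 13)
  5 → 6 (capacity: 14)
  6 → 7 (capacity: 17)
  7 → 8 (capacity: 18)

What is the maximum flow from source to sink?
Maximum flow = 6

Max flow: 6

Flow assignment:
  0 → 1: 6/6
  1 → 2: 6/13
  2 → 3: 6/7
  3 → 7: 6/6
  7 → 8: 6/18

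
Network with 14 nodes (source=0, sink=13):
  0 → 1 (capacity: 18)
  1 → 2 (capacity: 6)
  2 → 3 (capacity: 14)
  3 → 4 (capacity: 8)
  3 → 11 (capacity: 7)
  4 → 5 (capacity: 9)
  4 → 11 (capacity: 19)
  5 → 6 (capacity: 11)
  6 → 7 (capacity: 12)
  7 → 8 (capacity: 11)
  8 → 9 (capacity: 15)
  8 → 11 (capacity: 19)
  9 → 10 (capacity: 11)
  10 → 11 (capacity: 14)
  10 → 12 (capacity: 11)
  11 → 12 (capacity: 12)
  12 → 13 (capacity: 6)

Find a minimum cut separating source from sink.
Min cut value = 6, edges: (12,13)

Min cut value: 6
Partition: S = [0, 1, 2, 3, 4, 5, 6, 7, 8, 9, 10, 11, 12], T = [13]
Cut edges: (12,13)

By max-flow min-cut theorem, max flow = min cut = 6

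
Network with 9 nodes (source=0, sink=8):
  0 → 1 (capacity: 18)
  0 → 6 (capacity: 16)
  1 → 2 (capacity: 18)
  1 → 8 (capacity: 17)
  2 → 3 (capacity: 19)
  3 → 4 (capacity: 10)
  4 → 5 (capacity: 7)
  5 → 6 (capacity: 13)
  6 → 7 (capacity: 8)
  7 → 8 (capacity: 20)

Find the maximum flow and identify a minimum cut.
Max flow = 25, Min cut edges: (1,8), (6,7)

Maximum flow: 25
Minimum cut: (1,8), (6,7)
Partition: S = [0, 1, 2, 3, 4, 5, 6], T = [7, 8]

Max-flow min-cut theorem verified: both equal 25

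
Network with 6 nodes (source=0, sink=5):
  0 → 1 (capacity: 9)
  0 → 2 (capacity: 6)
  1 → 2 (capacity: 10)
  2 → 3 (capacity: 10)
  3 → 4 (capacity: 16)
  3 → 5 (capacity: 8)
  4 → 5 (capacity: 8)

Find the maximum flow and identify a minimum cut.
Max flow = 10, Min cut edges: (2,3)

Maximum flow: 10
Minimum cut: (2,3)
Partition: S = [0, 1, 2], T = [3, 4, 5]

Max-flow min-cut theorem verified: both equal 10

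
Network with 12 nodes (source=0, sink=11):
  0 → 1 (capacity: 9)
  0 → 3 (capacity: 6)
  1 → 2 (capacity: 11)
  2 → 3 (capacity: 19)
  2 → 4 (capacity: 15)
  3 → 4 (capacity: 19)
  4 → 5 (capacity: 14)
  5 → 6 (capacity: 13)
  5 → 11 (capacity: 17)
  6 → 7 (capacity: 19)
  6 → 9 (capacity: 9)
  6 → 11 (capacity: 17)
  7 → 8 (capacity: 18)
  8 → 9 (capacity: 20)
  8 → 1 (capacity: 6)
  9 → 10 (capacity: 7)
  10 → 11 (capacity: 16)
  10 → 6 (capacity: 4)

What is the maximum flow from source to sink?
Maximum flow = 14

Max flow: 14

Flow assignment:
  0 → 1: 9/9
  0 → 3: 5/6
  1 → 2: 9/11
  2 → 3: 1/19
  2 → 4: 8/15
  3 → 4: 6/19
  4 → 5: 14/14
  5 → 11: 14/17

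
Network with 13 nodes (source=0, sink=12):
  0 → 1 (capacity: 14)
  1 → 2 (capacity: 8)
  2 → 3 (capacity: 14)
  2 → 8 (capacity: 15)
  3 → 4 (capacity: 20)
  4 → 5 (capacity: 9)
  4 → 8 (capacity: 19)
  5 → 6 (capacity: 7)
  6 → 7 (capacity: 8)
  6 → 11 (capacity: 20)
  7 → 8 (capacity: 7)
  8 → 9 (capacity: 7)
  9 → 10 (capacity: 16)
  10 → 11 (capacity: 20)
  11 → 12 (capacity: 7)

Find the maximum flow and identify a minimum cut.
Max flow = 7, Min cut edges: (11,12)

Maximum flow: 7
Minimum cut: (11,12)
Partition: S = [0, 1, 2, 3, 4, 5, 6, 7, 8, 9, 10, 11], T = [12]

Max-flow min-cut theorem verified: both equal 7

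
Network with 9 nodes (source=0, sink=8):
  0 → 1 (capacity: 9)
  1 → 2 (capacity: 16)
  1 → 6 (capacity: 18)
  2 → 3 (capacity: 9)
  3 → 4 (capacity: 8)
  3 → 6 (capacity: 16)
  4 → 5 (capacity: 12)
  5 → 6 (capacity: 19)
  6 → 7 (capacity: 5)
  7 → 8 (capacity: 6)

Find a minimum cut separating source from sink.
Min cut value = 5, edges: (6,7)

Min cut value: 5
Partition: S = [0, 1, 2, 3, 4, 5, 6], T = [7, 8]
Cut edges: (6,7)

By max-flow min-cut theorem, max flow = min cut = 5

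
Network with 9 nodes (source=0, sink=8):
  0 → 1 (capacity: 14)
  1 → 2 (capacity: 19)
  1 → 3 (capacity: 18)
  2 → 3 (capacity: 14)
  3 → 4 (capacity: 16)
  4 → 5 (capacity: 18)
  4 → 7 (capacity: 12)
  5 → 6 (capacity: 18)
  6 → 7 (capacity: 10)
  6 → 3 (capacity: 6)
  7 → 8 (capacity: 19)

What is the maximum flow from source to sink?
Maximum flow = 14

Max flow: 14

Flow assignment:
  0 → 1: 14/14
  1 → 3: 14/18
  3 → 4: 14/16
  4 → 5: 2/18
  4 → 7: 12/12
  5 → 6: 2/18
  6 → 7: 2/10
  7 → 8: 14/19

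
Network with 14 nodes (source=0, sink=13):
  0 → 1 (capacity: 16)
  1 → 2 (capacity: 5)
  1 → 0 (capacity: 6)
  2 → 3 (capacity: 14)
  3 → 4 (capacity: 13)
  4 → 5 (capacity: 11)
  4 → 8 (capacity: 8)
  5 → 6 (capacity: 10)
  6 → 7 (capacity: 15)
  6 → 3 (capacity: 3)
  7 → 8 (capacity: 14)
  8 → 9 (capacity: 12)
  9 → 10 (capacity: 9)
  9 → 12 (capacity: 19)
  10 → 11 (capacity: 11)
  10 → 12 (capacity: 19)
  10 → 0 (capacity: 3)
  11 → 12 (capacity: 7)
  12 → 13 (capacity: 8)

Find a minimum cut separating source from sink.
Min cut value = 5, edges: (1,2)

Min cut value: 5
Partition: S = [0, 1], T = [2, 3, 4, 5, 6, 7, 8, 9, 10, 11, 12, 13]
Cut edges: (1,2)

By max-flow min-cut theorem, max flow = min cut = 5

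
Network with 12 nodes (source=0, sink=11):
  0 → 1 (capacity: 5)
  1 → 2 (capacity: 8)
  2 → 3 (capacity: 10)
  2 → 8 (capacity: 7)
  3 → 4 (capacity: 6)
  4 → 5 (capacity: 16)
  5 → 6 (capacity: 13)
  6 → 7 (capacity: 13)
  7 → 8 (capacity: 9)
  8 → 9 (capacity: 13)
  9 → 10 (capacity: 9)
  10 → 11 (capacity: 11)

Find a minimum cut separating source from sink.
Min cut value = 5, edges: (0,1)

Min cut value: 5
Partition: S = [0], T = [1, 2, 3, 4, 5, 6, 7, 8, 9, 10, 11]
Cut edges: (0,1)

By max-flow min-cut theorem, max flow = min cut = 5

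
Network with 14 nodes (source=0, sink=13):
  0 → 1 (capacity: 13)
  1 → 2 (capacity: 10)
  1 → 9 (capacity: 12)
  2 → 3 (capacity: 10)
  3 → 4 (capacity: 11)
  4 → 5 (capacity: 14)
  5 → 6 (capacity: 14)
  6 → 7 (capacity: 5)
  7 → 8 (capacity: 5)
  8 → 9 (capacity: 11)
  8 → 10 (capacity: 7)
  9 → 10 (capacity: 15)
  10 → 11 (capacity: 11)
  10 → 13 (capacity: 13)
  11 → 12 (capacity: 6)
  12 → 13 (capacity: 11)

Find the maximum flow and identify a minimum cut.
Max flow = 13, Min cut edges: (0,1)

Maximum flow: 13
Minimum cut: (0,1)
Partition: S = [0], T = [1, 2, 3, 4, 5, 6, 7, 8, 9, 10, 11, 12, 13]

Max-flow min-cut theorem verified: both equal 13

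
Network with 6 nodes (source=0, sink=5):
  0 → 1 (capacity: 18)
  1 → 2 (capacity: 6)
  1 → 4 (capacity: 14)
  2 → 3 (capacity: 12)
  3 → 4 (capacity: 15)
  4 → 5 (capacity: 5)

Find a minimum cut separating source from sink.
Min cut value = 5, edges: (4,5)

Min cut value: 5
Partition: S = [0, 1, 2, 3, 4], T = [5]
Cut edges: (4,5)

By max-flow min-cut theorem, max flow = min cut = 5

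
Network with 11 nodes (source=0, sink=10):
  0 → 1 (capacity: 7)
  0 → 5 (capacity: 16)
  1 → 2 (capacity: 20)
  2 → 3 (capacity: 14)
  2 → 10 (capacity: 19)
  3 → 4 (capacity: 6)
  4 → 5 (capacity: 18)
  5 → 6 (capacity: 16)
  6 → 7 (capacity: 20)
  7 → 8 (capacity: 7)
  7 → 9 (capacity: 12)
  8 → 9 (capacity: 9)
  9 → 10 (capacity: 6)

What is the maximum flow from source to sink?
Maximum flow = 13

Max flow: 13

Flow assignment:
  0 → 1: 7/7
  0 → 5: 6/16
  1 → 2: 7/20
  2 → 10: 7/19
  5 → 6: 6/16
  6 → 7: 6/20
  7 → 9: 6/12
  9 → 10: 6/6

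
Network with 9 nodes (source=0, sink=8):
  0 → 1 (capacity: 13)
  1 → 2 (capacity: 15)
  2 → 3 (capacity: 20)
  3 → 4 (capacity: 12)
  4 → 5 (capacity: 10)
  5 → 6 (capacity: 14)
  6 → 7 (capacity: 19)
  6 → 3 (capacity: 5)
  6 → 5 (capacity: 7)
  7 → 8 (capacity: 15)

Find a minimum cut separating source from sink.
Min cut value = 10, edges: (4,5)

Min cut value: 10
Partition: S = [0, 1, 2, 3, 4], T = [5, 6, 7, 8]
Cut edges: (4,5)

By max-flow min-cut theorem, max flow = min cut = 10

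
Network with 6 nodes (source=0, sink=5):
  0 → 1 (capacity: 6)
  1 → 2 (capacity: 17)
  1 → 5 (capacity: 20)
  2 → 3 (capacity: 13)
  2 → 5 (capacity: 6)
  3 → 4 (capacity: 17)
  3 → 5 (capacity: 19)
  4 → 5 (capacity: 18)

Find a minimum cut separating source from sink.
Min cut value = 6, edges: (0,1)

Min cut value: 6
Partition: S = [0], T = [1, 2, 3, 4, 5]
Cut edges: (0,1)

By max-flow min-cut theorem, max flow = min cut = 6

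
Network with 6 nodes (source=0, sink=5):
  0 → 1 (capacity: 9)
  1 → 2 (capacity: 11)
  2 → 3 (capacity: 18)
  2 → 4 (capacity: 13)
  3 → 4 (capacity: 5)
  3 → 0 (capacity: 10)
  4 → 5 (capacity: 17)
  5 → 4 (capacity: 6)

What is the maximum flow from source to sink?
Maximum flow = 9

Max flow: 9

Flow assignment:
  0 → 1: 9/9
  1 → 2: 9/11
  2 → 4: 9/13
  4 → 5: 9/17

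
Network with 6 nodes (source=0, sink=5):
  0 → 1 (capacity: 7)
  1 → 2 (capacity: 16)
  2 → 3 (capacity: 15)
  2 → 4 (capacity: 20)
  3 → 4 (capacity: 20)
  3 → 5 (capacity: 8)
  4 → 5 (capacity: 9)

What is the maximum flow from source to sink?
Maximum flow = 7

Max flow: 7

Flow assignment:
  0 → 1: 7/7
  1 → 2: 7/16
  2 → 3: 7/15
  3 → 5: 7/8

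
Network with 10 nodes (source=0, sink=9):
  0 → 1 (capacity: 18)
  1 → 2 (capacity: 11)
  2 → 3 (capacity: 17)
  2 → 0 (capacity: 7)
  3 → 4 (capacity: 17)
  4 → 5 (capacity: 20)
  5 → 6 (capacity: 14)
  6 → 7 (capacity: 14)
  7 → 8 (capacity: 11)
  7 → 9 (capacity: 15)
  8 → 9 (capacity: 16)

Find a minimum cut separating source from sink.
Min cut value = 11, edges: (1,2)

Min cut value: 11
Partition: S = [0, 1], T = [2, 3, 4, 5, 6, 7, 8, 9]
Cut edges: (1,2)

By max-flow min-cut theorem, max flow = min cut = 11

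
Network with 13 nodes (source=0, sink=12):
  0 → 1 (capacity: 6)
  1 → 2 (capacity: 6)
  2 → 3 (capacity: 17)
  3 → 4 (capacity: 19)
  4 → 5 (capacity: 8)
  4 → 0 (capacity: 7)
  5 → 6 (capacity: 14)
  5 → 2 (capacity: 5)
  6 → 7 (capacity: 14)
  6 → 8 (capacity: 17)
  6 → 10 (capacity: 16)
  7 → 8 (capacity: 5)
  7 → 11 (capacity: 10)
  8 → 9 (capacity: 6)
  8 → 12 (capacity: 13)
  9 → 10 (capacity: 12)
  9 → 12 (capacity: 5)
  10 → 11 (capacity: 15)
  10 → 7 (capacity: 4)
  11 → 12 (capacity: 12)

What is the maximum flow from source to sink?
Maximum flow = 6

Max flow: 6

Flow assignment:
  0 → 1: 6/6
  1 → 2: 6/6
  2 → 3: 6/17
  3 → 4: 6/19
  4 → 5: 6/8
  5 → 6: 6/14
  6 → 8: 6/17
  8 → 12: 6/13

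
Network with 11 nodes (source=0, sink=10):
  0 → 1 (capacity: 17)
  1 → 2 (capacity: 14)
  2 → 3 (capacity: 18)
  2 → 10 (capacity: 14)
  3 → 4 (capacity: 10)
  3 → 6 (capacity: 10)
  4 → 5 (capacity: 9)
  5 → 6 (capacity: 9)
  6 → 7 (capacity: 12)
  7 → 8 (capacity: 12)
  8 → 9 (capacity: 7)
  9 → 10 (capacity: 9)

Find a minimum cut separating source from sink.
Min cut value = 14, edges: (1,2)

Min cut value: 14
Partition: S = [0, 1], T = [2, 3, 4, 5, 6, 7, 8, 9, 10]
Cut edges: (1,2)

By max-flow min-cut theorem, max flow = min cut = 14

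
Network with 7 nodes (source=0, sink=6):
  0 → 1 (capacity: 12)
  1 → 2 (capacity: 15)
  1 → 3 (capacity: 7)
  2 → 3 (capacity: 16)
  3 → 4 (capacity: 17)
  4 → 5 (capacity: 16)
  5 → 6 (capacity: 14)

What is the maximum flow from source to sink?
Maximum flow = 12

Max flow: 12

Flow assignment:
  0 → 1: 12/12
  1 → 2: 5/15
  1 → 3: 7/7
  2 → 3: 5/16
  3 → 4: 12/17
  4 → 5: 12/16
  5 → 6: 12/14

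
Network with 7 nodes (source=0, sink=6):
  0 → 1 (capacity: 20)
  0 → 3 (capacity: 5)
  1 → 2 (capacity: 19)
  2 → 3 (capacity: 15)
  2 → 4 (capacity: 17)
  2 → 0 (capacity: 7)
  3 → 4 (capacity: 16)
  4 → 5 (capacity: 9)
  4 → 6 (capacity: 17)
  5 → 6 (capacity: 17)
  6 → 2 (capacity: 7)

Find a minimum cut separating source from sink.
Min cut value = 24, edges: (0,3), (1,2)

Min cut value: 24
Partition: S = [0, 1], T = [2, 3, 4, 5, 6]
Cut edges: (0,3), (1,2)

By max-flow min-cut theorem, max flow = min cut = 24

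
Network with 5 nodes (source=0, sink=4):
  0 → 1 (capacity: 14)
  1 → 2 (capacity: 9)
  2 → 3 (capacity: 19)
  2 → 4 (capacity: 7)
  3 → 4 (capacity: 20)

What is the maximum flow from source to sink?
Maximum flow = 9

Max flow: 9

Flow assignment:
  0 → 1: 9/14
  1 → 2: 9/9
  2 → 3: 2/19
  2 → 4: 7/7
  3 → 4: 2/20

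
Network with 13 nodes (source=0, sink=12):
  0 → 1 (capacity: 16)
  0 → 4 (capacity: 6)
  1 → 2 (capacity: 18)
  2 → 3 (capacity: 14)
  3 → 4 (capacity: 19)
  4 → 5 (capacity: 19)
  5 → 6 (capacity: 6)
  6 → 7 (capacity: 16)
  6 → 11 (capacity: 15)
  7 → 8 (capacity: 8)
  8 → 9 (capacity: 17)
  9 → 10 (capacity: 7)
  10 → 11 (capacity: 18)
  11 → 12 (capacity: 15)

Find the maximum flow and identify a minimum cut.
Max flow = 6, Min cut edges: (5,6)

Maximum flow: 6
Minimum cut: (5,6)
Partition: S = [0, 1, 2, 3, 4, 5], T = [6, 7, 8, 9, 10, 11, 12]

Max-flow min-cut theorem verified: both equal 6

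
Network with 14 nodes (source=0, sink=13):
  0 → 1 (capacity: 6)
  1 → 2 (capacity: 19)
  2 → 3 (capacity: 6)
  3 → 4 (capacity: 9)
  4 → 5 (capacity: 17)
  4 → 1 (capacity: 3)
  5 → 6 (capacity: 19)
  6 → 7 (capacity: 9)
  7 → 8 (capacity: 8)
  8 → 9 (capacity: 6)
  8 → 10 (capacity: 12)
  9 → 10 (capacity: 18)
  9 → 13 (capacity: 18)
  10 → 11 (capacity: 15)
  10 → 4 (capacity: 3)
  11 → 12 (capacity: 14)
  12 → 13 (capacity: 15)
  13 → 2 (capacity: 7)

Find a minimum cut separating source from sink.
Min cut value = 6, edges: (2,3)

Min cut value: 6
Partition: S = [0, 1, 2], T = [3, 4, 5, 6, 7, 8, 9, 10, 11, 12, 13]
Cut edges: (2,3)

By max-flow min-cut theorem, max flow = min cut = 6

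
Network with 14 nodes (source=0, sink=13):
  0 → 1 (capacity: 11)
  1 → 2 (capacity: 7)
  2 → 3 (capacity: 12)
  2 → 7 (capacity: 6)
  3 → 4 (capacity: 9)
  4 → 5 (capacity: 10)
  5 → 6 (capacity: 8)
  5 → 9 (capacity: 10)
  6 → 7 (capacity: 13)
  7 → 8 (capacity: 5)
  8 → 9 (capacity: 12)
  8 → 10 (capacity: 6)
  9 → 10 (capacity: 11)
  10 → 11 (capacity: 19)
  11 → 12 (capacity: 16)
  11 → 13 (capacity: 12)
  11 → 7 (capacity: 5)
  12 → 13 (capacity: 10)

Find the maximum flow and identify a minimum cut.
Max flow = 7, Min cut edges: (1,2)

Maximum flow: 7
Minimum cut: (1,2)
Partition: S = [0, 1], T = [2, 3, 4, 5, 6, 7, 8, 9, 10, 11, 12, 13]

Max-flow min-cut theorem verified: both equal 7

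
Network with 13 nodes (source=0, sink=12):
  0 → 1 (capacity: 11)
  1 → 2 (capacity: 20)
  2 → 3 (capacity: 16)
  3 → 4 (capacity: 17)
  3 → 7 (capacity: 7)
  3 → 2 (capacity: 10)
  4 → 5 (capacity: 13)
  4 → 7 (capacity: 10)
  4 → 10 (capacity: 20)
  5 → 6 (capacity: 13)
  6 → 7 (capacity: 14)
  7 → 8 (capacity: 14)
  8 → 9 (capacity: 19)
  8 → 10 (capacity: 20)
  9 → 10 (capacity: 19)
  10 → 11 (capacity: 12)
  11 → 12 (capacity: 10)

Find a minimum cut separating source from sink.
Min cut value = 10, edges: (11,12)

Min cut value: 10
Partition: S = [0, 1, 2, 3, 4, 5, 6, 7, 8, 9, 10, 11], T = [12]
Cut edges: (11,12)

By max-flow min-cut theorem, max flow = min cut = 10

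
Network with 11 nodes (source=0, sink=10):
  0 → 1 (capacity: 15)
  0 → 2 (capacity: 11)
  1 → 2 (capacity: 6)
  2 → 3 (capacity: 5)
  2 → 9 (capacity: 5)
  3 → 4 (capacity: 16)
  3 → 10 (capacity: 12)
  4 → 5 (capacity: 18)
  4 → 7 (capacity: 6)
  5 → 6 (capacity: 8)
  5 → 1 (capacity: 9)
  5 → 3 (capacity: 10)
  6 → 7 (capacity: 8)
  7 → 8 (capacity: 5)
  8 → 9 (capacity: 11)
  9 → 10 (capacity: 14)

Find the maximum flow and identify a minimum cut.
Max flow = 10, Min cut edges: (2,3), (2,9)

Maximum flow: 10
Minimum cut: (2,3), (2,9)
Partition: S = [0, 1, 2], T = [3, 4, 5, 6, 7, 8, 9, 10]

Max-flow min-cut theorem verified: both equal 10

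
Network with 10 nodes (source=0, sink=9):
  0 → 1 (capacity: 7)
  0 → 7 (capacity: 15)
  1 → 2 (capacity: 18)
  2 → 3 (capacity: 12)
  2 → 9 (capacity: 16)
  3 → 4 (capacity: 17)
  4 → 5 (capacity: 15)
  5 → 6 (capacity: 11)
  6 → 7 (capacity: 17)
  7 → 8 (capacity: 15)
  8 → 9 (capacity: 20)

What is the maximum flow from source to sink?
Maximum flow = 22

Max flow: 22

Flow assignment:
  0 → 1: 7/7
  0 → 7: 15/15
  1 → 2: 7/18
  2 → 9: 7/16
  7 → 8: 15/15
  8 → 9: 15/20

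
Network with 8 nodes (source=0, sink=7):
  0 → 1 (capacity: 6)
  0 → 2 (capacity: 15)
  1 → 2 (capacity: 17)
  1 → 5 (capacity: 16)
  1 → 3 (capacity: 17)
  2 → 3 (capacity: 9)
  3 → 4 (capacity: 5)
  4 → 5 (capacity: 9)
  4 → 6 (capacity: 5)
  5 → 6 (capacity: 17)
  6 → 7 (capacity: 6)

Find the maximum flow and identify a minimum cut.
Max flow = 6, Min cut edges: (6,7)

Maximum flow: 6
Minimum cut: (6,7)
Partition: S = [0, 1, 2, 3, 4, 5, 6], T = [7]

Max-flow min-cut theorem verified: both equal 6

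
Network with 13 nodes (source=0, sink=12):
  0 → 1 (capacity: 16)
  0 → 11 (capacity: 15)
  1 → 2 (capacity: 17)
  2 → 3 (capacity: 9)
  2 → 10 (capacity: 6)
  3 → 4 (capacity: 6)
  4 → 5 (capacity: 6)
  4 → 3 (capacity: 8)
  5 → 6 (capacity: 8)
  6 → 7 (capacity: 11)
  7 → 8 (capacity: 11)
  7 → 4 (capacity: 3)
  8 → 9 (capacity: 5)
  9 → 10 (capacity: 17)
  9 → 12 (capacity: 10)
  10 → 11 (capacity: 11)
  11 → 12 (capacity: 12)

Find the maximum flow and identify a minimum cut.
Max flow = 17, Min cut edges: (8,9), (11,12)

Maximum flow: 17
Minimum cut: (8,9), (11,12)
Partition: S = [0, 1, 2, 3, 4, 5, 6, 7, 8, 10, 11], T = [9, 12]

Max-flow min-cut theorem verified: both equal 17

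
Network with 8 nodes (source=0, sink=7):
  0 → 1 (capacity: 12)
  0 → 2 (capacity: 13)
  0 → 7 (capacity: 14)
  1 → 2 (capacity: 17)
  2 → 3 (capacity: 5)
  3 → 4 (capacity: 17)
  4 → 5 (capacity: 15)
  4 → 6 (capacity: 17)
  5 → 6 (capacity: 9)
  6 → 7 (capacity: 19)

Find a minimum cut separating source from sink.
Min cut value = 19, edges: (0,7), (2,3)

Min cut value: 19
Partition: S = [0, 1, 2], T = [3, 4, 5, 6, 7]
Cut edges: (0,7), (2,3)

By max-flow min-cut theorem, max flow = min cut = 19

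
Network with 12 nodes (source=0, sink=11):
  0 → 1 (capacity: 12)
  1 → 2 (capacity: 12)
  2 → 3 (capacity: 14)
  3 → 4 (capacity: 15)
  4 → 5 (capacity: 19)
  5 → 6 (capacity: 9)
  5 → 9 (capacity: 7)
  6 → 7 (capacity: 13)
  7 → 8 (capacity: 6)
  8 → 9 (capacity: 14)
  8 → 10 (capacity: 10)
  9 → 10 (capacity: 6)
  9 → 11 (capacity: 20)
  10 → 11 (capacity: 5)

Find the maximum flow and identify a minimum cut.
Max flow = 12, Min cut edges: (1,2)

Maximum flow: 12
Minimum cut: (1,2)
Partition: S = [0, 1], T = [2, 3, 4, 5, 6, 7, 8, 9, 10, 11]

Max-flow min-cut theorem verified: both equal 12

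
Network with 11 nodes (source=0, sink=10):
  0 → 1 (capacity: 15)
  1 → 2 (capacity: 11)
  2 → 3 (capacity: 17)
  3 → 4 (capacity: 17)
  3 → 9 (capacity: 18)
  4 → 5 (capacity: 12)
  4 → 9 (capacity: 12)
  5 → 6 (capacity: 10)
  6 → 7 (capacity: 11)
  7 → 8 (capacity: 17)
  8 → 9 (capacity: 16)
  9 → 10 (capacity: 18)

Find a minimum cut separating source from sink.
Min cut value = 11, edges: (1,2)

Min cut value: 11
Partition: S = [0, 1], T = [2, 3, 4, 5, 6, 7, 8, 9, 10]
Cut edges: (1,2)

By max-flow min-cut theorem, max flow = min cut = 11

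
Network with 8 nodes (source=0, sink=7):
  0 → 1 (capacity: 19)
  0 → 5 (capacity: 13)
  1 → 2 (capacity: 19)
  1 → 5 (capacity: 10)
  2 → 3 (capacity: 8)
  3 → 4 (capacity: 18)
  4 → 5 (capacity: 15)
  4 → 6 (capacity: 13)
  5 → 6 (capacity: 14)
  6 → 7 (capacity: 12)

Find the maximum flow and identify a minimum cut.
Max flow = 12, Min cut edges: (6,7)

Maximum flow: 12
Minimum cut: (6,7)
Partition: S = [0, 1, 2, 3, 4, 5, 6], T = [7]

Max-flow min-cut theorem verified: both equal 12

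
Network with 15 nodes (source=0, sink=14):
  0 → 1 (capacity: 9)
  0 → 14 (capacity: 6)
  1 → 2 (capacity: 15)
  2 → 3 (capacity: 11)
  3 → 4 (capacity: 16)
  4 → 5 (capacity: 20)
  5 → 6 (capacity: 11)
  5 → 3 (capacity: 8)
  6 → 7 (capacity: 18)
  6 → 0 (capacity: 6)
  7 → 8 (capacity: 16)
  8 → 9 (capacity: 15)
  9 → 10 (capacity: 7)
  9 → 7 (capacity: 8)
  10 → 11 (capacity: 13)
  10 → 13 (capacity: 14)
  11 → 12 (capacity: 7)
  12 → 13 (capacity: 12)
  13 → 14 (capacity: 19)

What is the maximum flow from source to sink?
Maximum flow = 13

Max flow: 13

Flow assignment:
  0 → 1: 9/9
  0 → 14: 6/6
  1 → 2: 9/15
  2 → 3: 9/11
  3 → 4: 9/16
  4 → 5: 9/20
  5 → 6: 9/11
  6 → 7: 7/18
  6 → 0: 2/6
  7 → 8: 7/16
  8 → 9: 7/15
  9 → 10: 7/7
  10 → 13: 7/14
  13 → 14: 7/19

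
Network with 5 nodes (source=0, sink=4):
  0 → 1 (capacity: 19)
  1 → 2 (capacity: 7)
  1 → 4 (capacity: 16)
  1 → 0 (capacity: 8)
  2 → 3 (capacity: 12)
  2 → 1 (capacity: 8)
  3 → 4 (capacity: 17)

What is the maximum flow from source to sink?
Maximum flow = 19

Max flow: 19

Flow assignment:
  0 → 1: 19/19
  1 → 2: 3/7
  1 → 4: 16/16
  2 → 3: 3/12
  3 → 4: 3/17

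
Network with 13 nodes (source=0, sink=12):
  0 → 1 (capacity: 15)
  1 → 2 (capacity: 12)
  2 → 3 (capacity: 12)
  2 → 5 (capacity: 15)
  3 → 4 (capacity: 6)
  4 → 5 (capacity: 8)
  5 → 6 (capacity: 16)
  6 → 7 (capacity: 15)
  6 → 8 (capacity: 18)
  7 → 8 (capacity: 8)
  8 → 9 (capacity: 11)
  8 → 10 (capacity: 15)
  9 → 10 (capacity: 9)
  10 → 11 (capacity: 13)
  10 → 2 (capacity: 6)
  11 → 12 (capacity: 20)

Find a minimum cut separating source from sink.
Min cut value = 12, edges: (1,2)

Min cut value: 12
Partition: S = [0, 1], T = [2, 3, 4, 5, 6, 7, 8, 9, 10, 11, 12]
Cut edges: (1,2)

By max-flow min-cut theorem, max flow = min cut = 12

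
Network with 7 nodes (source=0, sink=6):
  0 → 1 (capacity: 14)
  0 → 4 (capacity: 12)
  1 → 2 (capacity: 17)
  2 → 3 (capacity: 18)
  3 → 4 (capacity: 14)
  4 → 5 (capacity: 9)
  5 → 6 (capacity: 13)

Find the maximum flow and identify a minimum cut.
Max flow = 9, Min cut edges: (4,5)

Maximum flow: 9
Minimum cut: (4,5)
Partition: S = [0, 1, 2, 3, 4], T = [5, 6]

Max-flow min-cut theorem verified: both equal 9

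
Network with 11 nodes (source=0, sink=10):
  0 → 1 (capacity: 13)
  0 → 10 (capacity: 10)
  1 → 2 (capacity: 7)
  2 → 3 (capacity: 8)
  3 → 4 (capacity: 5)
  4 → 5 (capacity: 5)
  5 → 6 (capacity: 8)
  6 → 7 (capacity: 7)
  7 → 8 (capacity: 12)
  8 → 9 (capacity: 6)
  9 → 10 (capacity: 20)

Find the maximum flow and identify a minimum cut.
Max flow = 15, Min cut edges: (0,10), (4,5)

Maximum flow: 15
Minimum cut: (0,10), (4,5)
Partition: S = [0, 1, 2, 3, 4], T = [5, 6, 7, 8, 9, 10]

Max-flow min-cut theorem verified: both equal 15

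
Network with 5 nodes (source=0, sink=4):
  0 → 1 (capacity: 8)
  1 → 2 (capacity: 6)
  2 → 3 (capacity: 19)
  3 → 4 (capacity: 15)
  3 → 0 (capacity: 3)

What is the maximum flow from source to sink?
Maximum flow = 6

Max flow: 6

Flow assignment:
  0 → 1: 6/8
  1 → 2: 6/6
  2 → 3: 6/19
  3 → 4: 6/15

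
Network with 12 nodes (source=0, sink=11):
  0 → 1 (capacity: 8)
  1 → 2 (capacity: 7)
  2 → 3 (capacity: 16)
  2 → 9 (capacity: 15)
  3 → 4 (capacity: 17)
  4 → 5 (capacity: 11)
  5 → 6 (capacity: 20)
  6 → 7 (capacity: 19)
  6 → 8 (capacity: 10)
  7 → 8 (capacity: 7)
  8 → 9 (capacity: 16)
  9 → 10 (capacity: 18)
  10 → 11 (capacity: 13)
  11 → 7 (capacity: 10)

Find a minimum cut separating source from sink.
Min cut value = 7, edges: (1,2)

Min cut value: 7
Partition: S = [0, 1], T = [2, 3, 4, 5, 6, 7, 8, 9, 10, 11]
Cut edges: (1,2)

By max-flow min-cut theorem, max flow = min cut = 7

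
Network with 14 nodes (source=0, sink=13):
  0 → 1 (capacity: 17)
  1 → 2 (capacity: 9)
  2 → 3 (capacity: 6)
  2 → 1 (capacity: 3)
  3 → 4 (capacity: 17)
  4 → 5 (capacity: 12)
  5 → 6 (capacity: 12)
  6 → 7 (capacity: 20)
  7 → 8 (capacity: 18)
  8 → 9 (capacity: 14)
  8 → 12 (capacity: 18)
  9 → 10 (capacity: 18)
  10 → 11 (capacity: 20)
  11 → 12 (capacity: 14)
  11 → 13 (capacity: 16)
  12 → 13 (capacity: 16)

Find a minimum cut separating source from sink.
Min cut value = 6, edges: (2,3)

Min cut value: 6
Partition: S = [0, 1, 2], T = [3, 4, 5, 6, 7, 8, 9, 10, 11, 12, 13]
Cut edges: (2,3)

By max-flow min-cut theorem, max flow = min cut = 6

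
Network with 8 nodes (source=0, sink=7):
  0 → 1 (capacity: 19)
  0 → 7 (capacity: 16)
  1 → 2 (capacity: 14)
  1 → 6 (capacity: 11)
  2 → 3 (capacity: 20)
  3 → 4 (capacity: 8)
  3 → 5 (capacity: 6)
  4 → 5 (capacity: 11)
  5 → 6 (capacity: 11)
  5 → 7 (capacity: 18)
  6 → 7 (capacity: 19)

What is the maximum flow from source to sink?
Maximum flow = 35

Max flow: 35

Flow assignment:
  0 → 1: 19/19
  0 → 7: 16/16
  1 → 2: 8/14
  1 → 6: 11/11
  2 → 3: 8/20
  3 → 4: 2/8
  3 → 5: 6/6
  4 → 5: 2/11
  5 → 7: 8/18
  6 → 7: 11/19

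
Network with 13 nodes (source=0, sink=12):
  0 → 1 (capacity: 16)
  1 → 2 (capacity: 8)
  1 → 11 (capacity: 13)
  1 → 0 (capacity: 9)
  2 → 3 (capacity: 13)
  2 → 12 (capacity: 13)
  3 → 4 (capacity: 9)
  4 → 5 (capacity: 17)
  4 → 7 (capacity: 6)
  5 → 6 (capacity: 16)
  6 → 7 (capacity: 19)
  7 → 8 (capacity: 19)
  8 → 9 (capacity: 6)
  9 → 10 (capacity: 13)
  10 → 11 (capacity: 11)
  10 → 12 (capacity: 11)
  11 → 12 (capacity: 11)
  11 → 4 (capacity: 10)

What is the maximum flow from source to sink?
Maximum flow = 16

Max flow: 16

Flow assignment:
  0 → 1: 16/16
  1 → 2: 8/8
  1 → 11: 8/13
  2 → 12: 8/13
  11 → 12: 8/11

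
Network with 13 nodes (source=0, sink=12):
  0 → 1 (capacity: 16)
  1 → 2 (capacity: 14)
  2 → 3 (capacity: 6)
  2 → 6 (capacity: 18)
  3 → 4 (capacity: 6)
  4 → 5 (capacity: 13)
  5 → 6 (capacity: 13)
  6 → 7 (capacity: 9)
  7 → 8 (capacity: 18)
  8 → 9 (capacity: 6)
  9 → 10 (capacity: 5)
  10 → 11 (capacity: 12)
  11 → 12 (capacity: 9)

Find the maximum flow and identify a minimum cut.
Max flow = 5, Min cut edges: (9,10)

Maximum flow: 5
Minimum cut: (9,10)
Partition: S = [0, 1, 2, 3, 4, 5, 6, 7, 8, 9], T = [10, 11, 12]

Max-flow min-cut theorem verified: both equal 5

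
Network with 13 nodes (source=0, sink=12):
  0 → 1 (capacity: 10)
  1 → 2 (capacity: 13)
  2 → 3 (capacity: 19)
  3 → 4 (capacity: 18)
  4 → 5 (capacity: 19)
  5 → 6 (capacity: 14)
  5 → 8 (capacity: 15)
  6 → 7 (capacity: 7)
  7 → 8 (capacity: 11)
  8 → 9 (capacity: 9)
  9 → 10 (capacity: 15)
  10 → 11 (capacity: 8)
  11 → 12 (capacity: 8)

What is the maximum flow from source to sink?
Maximum flow = 8

Max flow: 8

Flow assignment:
  0 → 1: 8/10
  1 → 2: 8/13
  2 → 3: 8/19
  3 → 4: 8/18
  4 → 5: 8/19
  5 → 8: 8/15
  8 → 9: 8/9
  9 → 10: 8/15
  10 → 11: 8/8
  11 → 12: 8/8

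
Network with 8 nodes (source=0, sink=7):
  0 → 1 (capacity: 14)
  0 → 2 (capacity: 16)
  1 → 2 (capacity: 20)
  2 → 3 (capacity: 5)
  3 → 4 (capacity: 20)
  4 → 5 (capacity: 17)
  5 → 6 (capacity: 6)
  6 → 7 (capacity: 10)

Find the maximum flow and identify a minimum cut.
Max flow = 5, Min cut edges: (2,3)

Maximum flow: 5
Minimum cut: (2,3)
Partition: S = [0, 1, 2], T = [3, 4, 5, 6, 7]

Max-flow min-cut theorem verified: both equal 5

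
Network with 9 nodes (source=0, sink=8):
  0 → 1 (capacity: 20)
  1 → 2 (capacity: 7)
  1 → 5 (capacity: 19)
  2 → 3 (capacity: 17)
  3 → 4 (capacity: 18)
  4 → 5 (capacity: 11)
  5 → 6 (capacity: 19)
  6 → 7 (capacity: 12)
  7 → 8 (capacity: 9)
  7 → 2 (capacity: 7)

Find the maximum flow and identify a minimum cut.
Max flow = 9, Min cut edges: (7,8)

Maximum flow: 9
Minimum cut: (7,8)
Partition: S = [0, 1, 2, 3, 4, 5, 6, 7], T = [8]

Max-flow min-cut theorem verified: both equal 9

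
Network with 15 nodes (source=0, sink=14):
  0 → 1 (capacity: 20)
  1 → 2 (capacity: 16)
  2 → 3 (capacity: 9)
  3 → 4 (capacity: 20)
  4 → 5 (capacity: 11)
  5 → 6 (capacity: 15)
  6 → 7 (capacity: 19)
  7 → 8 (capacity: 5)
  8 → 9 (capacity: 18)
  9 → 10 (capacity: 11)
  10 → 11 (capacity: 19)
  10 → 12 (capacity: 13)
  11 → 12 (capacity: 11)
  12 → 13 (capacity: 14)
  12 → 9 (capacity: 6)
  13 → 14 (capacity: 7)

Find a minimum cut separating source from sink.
Min cut value = 5, edges: (7,8)

Min cut value: 5
Partition: S = [0, 1, 2, 3, 4, 5, 6, 7], T = [8, 9, 10, 11, 12, 13, 14]
Cut edges: (7,8)

By max-flow min-cut theorem, max flow = min cut = 5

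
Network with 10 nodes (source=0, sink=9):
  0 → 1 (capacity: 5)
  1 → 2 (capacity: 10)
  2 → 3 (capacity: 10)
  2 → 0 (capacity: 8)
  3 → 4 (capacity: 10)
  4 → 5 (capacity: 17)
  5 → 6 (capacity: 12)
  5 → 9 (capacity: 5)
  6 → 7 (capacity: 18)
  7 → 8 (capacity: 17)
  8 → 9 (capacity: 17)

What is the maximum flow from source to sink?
Maximum flow = 5

Max flow: 5

Flow assignment:
  0 → 1: 5/5
  1 → 2: 5/10
  2 → 3: 5/10
  3 → 4: 5/10
  4 → 5: 5/17
  5 → 9: 5/5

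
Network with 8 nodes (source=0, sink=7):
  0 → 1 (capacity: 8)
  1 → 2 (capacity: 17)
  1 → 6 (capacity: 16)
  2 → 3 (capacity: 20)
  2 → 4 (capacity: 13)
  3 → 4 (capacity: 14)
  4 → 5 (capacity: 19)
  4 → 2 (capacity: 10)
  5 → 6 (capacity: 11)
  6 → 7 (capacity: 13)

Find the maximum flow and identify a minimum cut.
Max flow = 8, Min cut edges: (0,1)

Maximum flow: 8
Minimum cut: (0,1)
Partition: S = [0], T = [1, 2, 3, 4, 5, 6, 7]

Max-flow min-cut theorem verified: both equal 8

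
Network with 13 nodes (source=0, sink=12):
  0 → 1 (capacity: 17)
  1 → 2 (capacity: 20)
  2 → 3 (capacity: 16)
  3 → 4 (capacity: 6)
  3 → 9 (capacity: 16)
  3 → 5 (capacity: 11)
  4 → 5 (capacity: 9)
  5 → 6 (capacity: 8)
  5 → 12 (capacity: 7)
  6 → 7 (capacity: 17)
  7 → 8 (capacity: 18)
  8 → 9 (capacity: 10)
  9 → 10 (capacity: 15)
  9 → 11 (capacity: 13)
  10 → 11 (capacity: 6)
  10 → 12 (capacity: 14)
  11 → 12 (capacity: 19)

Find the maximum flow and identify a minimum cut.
Max flow = 16, Min cut edges: (2,3)

Maximum flow: 16
Minimum cut: (2,3)
Partition: S = [0, 1, 2], T = [3, 4, 5, 6, 7, 8, 9, 10, 11, 12]

Max-flow min-cut theorem verified: both equal 16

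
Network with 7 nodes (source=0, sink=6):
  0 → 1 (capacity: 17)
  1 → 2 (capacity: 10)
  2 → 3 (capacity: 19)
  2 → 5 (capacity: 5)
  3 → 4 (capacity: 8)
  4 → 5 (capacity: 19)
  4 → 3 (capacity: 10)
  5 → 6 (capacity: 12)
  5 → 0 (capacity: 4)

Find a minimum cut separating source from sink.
Min cut value = 10, edges: (1,2)

Min cut value: 10
Partition: S = [0, 1], T = [2, 3, 4, 5, 6]
Cut edges: (1,2)

By max-flow min-cut theorem, max flow = min cut = 10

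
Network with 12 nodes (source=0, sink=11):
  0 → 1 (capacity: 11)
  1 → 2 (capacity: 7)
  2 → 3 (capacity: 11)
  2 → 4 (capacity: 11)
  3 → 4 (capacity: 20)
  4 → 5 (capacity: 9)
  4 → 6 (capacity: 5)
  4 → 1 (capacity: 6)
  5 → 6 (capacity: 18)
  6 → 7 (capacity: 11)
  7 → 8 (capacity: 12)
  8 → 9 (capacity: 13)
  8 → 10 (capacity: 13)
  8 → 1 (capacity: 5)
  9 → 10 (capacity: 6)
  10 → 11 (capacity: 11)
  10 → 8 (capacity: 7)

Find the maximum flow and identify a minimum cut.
Max flow = 7, Min cut edges: (1,2)

Maximum flow: 7
Minimum cut: (1,2)
Partition: S = [0, 1], T = [2, 3, 4, 5, 6, 7, 8, 9, 10, 11]

Max-flow min-cut theorem verified: both equal 7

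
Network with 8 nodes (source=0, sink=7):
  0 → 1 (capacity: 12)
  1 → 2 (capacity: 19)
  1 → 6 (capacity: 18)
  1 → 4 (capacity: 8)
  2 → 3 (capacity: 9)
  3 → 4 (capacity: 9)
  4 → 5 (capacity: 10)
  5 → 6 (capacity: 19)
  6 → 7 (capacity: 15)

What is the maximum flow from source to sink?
Maximum flow = 12

Max flow: 12

Flow assignment:
  0 → 1: 12/12
  1 → 6: 12/18
  6 → 7: 12/15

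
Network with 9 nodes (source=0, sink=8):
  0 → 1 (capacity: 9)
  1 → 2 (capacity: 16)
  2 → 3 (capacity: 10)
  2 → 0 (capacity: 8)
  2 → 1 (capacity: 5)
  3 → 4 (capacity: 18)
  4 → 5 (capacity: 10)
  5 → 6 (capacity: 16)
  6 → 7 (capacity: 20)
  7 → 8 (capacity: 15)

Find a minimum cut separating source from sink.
Min cut value = 9, edges: (0,1)

Min cut value: 9
Partition: S = [0], T = [1, 2, 3, 4, 5, 6, 7, 8]
Cut edges: (0,1)

By max-flow min-cut theorem, max flow = min cut = 9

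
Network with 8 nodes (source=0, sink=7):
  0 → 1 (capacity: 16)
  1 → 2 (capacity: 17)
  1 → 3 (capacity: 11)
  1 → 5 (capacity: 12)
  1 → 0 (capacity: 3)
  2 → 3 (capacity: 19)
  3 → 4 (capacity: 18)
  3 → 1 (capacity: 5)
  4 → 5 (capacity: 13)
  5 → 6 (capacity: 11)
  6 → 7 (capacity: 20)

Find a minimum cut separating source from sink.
Min cut value = 11, edges: (5,6)

Min cut value: 11
Partition: S = [0, 1, 2, 3, 4, 5], T = [6, 7]
Cut edges: (5,6)

By max-flow min-cut theorem, max flow = min cut = 11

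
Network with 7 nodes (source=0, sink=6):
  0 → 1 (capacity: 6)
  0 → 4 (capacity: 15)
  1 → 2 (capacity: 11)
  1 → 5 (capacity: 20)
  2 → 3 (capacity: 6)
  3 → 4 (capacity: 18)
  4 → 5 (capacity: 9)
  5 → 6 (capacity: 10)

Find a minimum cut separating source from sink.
Min cut value = 10, edges: (5,6)

Min cut value: 10
Partition: S = [0, 1, 2, 3, 4, 5], T = [6]
Cut edges: (5,6)

By max-flow min-cut theorem, max flow = min cut = 10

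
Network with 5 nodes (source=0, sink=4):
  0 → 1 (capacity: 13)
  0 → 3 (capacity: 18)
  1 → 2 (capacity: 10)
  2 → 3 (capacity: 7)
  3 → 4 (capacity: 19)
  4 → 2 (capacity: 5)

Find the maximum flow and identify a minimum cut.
Max flow = 19, Min cut edges: (3,4)

Maximum flow: 19
Minimum cut: (3,4)
Partition: S = [0, 1, 2, 3], T = [4]

Max-flow min-cut theorem verified: both equal 19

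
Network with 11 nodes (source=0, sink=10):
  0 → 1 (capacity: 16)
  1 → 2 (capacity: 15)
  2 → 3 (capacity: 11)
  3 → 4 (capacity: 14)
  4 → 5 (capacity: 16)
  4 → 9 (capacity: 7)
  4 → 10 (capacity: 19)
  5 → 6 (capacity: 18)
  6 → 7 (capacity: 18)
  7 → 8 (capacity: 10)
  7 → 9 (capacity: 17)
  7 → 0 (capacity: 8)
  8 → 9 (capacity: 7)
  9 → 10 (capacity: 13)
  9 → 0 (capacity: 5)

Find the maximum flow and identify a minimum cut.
Max flow = 11, Min cut edges: (2,3)

Maximum flow: 11
Minimum cut: (2,3)
Partition: S = [0, 1, 2], T = [3, 4, 5, 6, 7, 8, 9, 10]

Max-flow min-cut theorem verified: both equal 11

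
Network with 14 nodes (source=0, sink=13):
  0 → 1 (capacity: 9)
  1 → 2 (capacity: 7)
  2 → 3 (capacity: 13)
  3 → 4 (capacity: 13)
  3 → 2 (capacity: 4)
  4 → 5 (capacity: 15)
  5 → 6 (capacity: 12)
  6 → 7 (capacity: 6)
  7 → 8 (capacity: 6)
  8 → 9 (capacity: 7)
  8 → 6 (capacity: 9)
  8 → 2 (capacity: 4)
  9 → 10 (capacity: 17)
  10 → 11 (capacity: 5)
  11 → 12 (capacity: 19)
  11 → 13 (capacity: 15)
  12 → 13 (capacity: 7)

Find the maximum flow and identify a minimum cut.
Max flow = 5, Min cut edges: (10,11)

Maximum flow: 5
Minimum cut: (10,11)
Partition: S = [0, 1, 2, 3, 4, 5, 6, 7, 8, 9, 10], T = [11, 12, 13]

Max-flow min-cut theorem verified: both equal 5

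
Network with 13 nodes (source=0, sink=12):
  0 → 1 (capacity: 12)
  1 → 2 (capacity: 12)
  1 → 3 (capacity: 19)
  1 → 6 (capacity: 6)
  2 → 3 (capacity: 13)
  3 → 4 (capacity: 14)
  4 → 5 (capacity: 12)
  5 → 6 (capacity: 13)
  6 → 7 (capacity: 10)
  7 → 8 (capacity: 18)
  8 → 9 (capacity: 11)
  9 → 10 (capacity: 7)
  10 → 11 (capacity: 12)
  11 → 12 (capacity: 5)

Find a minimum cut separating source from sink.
Min cut value = 5, edges: (11,12)

Min cut value: 5
Partition: S = [0, 1, 2, 3, 4, 5, 6, 7, 8, 9, 10, 11], T = [12]
Cut edges: (11,12)

By max-flow min-cut theorem, max flow = min cut = 5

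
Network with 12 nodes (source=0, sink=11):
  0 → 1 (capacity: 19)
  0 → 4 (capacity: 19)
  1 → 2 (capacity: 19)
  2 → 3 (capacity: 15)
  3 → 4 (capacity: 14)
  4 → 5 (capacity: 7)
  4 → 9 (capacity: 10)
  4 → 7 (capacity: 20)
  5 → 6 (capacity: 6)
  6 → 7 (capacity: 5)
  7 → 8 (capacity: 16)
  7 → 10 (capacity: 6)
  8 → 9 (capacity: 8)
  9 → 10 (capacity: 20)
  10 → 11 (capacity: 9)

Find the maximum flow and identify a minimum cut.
Max flow = 9, Min cut edges: (10,11)

Maximum flow: 9
Minimum cut: (10,11)
Partition: S = [0, 1, 2, 3, 4, 5, 6, 7, 8, 9, 10], T = [11]

Max-flow min-cut theorem verified: both equal 9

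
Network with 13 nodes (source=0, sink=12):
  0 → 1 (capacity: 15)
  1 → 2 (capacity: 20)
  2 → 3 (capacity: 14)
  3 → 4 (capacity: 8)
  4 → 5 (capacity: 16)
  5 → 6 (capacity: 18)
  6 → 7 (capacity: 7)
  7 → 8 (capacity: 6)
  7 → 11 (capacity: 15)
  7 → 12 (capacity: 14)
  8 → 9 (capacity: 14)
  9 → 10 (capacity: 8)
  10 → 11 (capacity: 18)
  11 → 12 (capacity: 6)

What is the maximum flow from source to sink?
Maximum flow = 7

Max flow: 7

Flow assignment:
  0 → 1: 7/15
  1 → 2: 7/20
  2 → 3: 7/14
  3 → 4: 7/8
  4 → 5: 7/16
  5 → 6: 7/18
  6 → 7: 7/7
  7 → 12: 7/14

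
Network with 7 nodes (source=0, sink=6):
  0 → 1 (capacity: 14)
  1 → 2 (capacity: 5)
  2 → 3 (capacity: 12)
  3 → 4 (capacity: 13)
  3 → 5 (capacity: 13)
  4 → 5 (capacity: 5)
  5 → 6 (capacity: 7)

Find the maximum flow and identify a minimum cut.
Max flow = 5, Min cut edges: (1,2)

Maximum flow: 5
Minimum cut: (1,2)
Partition: S = [0, 1], T = [2, 3, 4, 5, 6]

Max-flow min-cut theorem verified: both equal 5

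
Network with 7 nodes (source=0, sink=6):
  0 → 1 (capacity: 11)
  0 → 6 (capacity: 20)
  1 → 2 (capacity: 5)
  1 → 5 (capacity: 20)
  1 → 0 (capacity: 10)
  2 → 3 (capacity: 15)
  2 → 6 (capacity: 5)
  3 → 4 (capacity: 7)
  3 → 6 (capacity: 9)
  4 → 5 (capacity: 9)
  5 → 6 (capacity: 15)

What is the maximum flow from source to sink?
Maximum flow = 31

Max flow: 31

Flow assignment:
  0 → 1: 11/11
  0 → 6: 20/20
  1 → 2: 5/5
  1 → 5: 6/20
  2 → 6: 5/5
  5 → 6: 6/15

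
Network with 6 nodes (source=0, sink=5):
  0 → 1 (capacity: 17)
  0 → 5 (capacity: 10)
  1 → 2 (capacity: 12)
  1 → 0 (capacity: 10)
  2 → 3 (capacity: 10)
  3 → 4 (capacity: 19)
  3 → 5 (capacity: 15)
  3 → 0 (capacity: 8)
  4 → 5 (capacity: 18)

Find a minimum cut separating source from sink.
Min cut value = 20, edges: (0,5), (2,3)

Min cut value: 20
Partition: S = [0, 1, 2], T = [3, 4, 5]
Cut edges: (0,5), (2,3)

By max-flow min-cut theorem, max flow = min cut = 20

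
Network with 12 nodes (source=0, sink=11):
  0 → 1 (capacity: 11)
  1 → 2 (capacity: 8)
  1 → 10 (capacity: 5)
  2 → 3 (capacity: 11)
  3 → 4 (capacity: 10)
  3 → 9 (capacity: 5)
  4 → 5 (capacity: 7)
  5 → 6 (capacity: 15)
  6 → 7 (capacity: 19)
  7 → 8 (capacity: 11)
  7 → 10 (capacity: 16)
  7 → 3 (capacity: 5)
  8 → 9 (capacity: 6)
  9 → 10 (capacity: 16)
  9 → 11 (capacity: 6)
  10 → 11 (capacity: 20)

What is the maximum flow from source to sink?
Maximum flow = 11

Max flow: 11

Flow assignment:
  0 → 1: 11/11
  1 → 2: 6/8
  1 → 10: 5/5
  2 → 3: 6/11
  3 → 4: 1/10
  3 → 9: 5/5
  4 → 5: 1/7
  5 → 6: 1/15
  6 → 7: 1/19
  7 → 10: 1/16
  9 → 11: 5/6
  10 → 11: 6/20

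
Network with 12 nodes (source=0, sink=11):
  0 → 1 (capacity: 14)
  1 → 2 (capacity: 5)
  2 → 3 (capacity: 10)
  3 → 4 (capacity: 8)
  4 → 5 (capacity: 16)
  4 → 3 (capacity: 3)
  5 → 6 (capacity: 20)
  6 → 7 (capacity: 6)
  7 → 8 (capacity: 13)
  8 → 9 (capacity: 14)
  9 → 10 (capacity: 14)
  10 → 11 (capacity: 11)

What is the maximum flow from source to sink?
Maximum flow = 5

Max flow: 5

Flow assignment:
  0 → 1: 5/14
  1 → 2: 5/5
  2 → 3: 5/10
  3 → 4: 5/8
  4 → 5: 5/16
  5 → 6: 5/20
  6 → 7: 5/6
  7 → 8: 5/13
  8 → 9: 5/14
  9 → 10: 5/14
  10 → 11: 5/11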